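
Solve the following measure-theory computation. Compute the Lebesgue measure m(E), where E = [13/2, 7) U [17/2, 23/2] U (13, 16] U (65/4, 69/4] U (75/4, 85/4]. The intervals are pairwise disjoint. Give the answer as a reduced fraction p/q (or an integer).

For pairwise disjoint intervals, m(union_i I_i) = sum_i m(I_i),
and m is invariant under swapping open/closed endpoints (single points have measure 0).
So m(E) = sum_i (b_i - a_i).
  I_1 has length 7 - 13/2 = 1/2.
  I_2 has length 23/2 - 17/2 = 3.
  I_3 has length 16 - 13 = 3.
  I_4 has length 69/4 - 65/4 = 1.
  I_5 has length 85/4 - 75/4 = 5/2.
Summing:
  m(E) = 1/2 + 3 + 3 + 1 + 5/2 = 10.

10


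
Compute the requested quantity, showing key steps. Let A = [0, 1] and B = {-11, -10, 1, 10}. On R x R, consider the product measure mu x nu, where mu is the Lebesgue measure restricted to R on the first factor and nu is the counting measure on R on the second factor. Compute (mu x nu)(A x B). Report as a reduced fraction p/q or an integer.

For a measurable rectangle A x B, the product measure satisfies
  (mu x nu)(A x B) = mu(A) * nu(B).
  mu(A) = 1.
  nu(B) = 4.
  (mu x nu)(A x B) = 1 * 4 = 4.

4


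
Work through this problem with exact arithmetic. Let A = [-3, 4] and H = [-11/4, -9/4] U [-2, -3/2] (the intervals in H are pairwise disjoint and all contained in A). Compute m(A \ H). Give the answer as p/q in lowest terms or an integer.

The ambient interval has length m(A) = 4 - (-3) = 7.
Since the holes are disjoint and sit inside A, by finite additivity
  m(H) = sum_i (b_i - a_i), and m(A \ H) = m(A) - m(H).
Computing the hole measures:
  m(H_1) = -9/4 - (-11/4) = 1/2.
  m(H_2) = -3/2 - (-2) = 1/2.
Summed: m(H) = 1/2 + 1/2 = 1.
So m(A \ H) = 7 - 1 = 6.

6


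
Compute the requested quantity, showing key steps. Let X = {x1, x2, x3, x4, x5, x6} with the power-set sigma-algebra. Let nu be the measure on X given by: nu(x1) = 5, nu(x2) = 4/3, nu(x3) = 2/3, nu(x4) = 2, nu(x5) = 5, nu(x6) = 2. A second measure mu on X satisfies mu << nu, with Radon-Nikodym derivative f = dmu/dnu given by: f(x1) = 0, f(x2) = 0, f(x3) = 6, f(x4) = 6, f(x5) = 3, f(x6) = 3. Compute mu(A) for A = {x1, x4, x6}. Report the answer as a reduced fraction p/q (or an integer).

By the defining property of the Radon-Nikodym derivative, for every measurable set A,
  mu(A) = integral_A f dnu.
Since nu is a discrete measure concentrated on the atoms of X, the integral over A reduces to the sum
  mu(A) = sum_{x in A} f(x) * nu({x}).
Computing each term:
  x1: f(x1) * nu(x1) = 0 * 5 = 0.
  x4: f(x4) * nu(x4) = 6 * 2 = 12.
  x6: f(x6) * nu(x6) = 3 * 2 = 6.
Summing: mu(A) = 0 + 12 + 6 = 18.

18


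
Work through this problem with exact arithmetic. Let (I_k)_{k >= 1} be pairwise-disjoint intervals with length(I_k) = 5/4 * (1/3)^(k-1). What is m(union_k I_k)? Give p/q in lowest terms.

By countable additivity of the Lebesgue measure on pairwise disjoint measurable sets,
  m(union_{k >= 1} I_k) = sum_{k >= 1} m(I_k) = sum_{k >= 1} a * r^(k-1),
  with a = 5/4 and r = 1/3.
Since 0 < r = 1/3 < 1, the geometric series converges:
  sum_{k >= 1} a * r^(k-1) = a / (1 - r).
  = 5/4 / (1 - 1/3)
  = 5/4 / (2/3)
  = 15/8.

15/8


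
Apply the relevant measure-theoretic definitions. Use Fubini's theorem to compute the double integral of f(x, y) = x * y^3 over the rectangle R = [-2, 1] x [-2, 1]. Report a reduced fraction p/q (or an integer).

f(x, y) is a tensor product of a function of x and a function of y, and both factors are bounded continuous (hence Lebesgue integrable) on the rectangle, so Fubini's theorem applies:
  integral_R f d(m x m) = (integral_a1^b1 x dx) * (integral_a2^b2 y^3 dy).
Inner integral in x: integral_{-2}^{1} x dx = (1^2 - (-2)^2)/2
  = -3/2.
Inner integral in y: integral_{-2}^{1} y^3 dy = (1^4 - (-2)^4)/4
  = -15/4.
Product: (-3/2) * (-15/4) = 45/8.

45/8


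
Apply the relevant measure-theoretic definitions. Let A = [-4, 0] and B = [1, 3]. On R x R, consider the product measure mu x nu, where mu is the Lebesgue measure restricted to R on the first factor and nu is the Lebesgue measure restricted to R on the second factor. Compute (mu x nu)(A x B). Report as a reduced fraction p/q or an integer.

For a measurable rectangle A x B, the product measure satisfies
  (mu x nu)(A x B) = mu(A) * nu(B).
  mu(A) = 4.
  nu(B) = 2.
  (mu x nu)(A x B) = 4 * 2 = 8.

8


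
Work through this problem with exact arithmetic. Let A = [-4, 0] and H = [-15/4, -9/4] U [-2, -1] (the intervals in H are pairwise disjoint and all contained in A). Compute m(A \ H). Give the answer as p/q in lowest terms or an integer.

The ambient interval has length m(A) = 0 - (-4) = 4.
Since the holes are disjoint and sit inside A, by finite additivity
  m(H) = sum_i (b_i - a_i), and m(A \ H) = m(A) - m(H).
Computing the hole measures:
  m(H_1) = -9/4 - (-15/4) = 3/2.
  m(H_2) = -1 - (-2) = 1.
Summed: m(H) = 3/2 + 1 = 5/2.
So m(A \ H) = 4 - 5/2 = 3/2.

3/2


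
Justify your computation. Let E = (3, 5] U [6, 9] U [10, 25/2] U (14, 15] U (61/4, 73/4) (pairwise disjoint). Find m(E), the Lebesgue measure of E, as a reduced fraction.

For pairwise disjoint intervals, m(union_i I_i) = sum_i m(I_i),
and m is invariant under swapping open/closed endpoints (single points have measure 0).
So m(E) = sum_i (b_i - a_i).
  I_1 has length 5 - 3 = 2.
  I_2 has length 9 - 6 = 3.
  I_3 has length 25/2 - 10 = 5/2.
  I_4 has length 15 - 14 = 1.
  I_5 has length 73/4 - 61/4 = 3.
Summing:
  m(E) = 2 + 3 + 5/2 + 1 + 3 = 23/2.

23/2


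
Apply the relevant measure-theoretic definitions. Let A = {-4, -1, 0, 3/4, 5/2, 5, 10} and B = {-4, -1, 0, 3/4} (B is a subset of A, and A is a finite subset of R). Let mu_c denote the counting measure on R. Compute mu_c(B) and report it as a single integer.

Counting measure assigns mu_c(E) = |E| (number of elements) when E is finite.
B has 4 element(s), so mu_c(B) = 4.

4


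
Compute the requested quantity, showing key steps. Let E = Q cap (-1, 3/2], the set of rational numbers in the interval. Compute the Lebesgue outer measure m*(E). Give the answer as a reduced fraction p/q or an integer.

E = Q cap (-1, 3/2] is a subset of Q, which is countable. Enumerate Q = {q_1, q_2, ...}; for any eps > 0, cover q_k by the open interval (q_k - eps/2^(k+1), q_k + eps/2^(k+1)), of length eps/2^k. The total cover length is sum_{k>=1} eps/2^k = eps. Hence m*(E) <= m*(Q) <= eps for every eps > 0, and since outer measure is non-negative, m*(E) = 0.

0


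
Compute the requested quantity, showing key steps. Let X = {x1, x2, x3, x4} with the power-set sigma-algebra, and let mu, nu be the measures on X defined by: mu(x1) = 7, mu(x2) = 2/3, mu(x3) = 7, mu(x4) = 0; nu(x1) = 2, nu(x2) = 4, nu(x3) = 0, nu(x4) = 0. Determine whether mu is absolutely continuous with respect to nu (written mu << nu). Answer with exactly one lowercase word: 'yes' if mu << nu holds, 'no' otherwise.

mu << nu means: every nu-null measurable set is also mu-null; equivalently, for every atom x, if nu({x}) = 0 then mu({x}) = 0.
Checking each atom:
  x1: nu = 2 > 0 -> no constraint.
  x2: nu = 4 > 0 -> no constraint.
  x3: nu = 0, mu = 7 > 0 -> violates mu << nu.
  x4: nu = 0, mu = 0 -> consistent with mu << nu.
The atom(s) x3 violate the condition (nu = 0 but mu > 0). Therefore mu is NOT absolutely continuous w.r.t. nu.

no


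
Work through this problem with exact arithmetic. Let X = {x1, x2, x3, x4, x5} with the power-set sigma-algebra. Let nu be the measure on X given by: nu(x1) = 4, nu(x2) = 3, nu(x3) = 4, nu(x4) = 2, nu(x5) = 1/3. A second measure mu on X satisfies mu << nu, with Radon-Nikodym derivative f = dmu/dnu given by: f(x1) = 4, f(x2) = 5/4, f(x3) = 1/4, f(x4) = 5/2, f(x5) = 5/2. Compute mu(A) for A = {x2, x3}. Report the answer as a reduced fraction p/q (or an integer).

By the defining property of the Radon-Nikodym derivative, for every measurable set A,
  mu(A) = integral_A f dnu.
Since nu is a discrete measure concentrated on the atoms of X, the integral over A reduces to the sum
  mu(A) = sum_{x in A} f(x) * nu({x}).
Computing each term:
  x2: f(x2) * nu(x2) = 5/4 * 3 = 15/4.
  x3: f(x3) * nu(x3) = 1/4 * 4 = 1.
Summing: mu(A) = 15/4 + 1 = 19/4.

19/4


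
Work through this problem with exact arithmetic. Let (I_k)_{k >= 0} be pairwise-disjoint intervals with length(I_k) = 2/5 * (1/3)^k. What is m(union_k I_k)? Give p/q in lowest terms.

By countable additivity of the Lebesgue measure on pairwise disjoint measurable sets,
  m(union_{k >= 0} I_k) = sum_{k >= 0} m(I_k) = sum_{k >= 0} a * r^k,
  with a = 2/5 and r = 1/3.
Since 0 < r = 1/3 < 1, the geometric series converges:
  sum_{k >= 0} a * r^k = a / (1 - r).
  = 2/5 / (1 - 1/3)
  = 2/5 / (2/3)
  = 3/5.

3/5


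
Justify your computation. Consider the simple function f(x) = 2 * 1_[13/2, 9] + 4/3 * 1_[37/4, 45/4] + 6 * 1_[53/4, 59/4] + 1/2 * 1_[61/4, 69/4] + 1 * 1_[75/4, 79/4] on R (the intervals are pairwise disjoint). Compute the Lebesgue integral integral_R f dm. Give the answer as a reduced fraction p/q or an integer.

For a simple function f = sum_i c_i * 1_{A_i} with disjoint A_i,
  integral f dm = sum_i c_i * m(A_i).
Lengths of the A_i:
  m(A_1) = 9 - 13/2 = 5/2.
  m(A_2) = 45/4 - 37/4 = 2.
  m(A_3) = 59/4 - 53/4 = 3/2.
  m(A_4) = 69/4 - 61/4 = 2.
  m(A_5) = 79/4 - 75/4 = 1.
Contributions c_i * m(A_i):
  (2) * (5/2) = 5.
  (4/3) * (2) = 8/3.
  (6) * (3/2) = 9.
  (1/2) * (2) = 1.
  (1) * (1) = 1.
Total: 5 + 8/3 + 9 + 1 + 1 = 56/3.

56/3


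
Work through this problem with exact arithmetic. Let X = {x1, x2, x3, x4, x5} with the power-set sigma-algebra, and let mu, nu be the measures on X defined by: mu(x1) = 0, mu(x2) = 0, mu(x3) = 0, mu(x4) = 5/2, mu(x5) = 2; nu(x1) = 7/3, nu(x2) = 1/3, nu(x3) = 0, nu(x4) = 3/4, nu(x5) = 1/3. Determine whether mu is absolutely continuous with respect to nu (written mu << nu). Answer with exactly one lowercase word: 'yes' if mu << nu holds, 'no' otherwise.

mu << nu means: every nu-null measurable set is also mu-null; equivalently, for every atom x, if nu({x}) = 0 then mu({x}) = 0.
Checking each atom:
  x1: nu = 7/3 > 0 -> no constraint.
  x2: nu = 1/3 > 0 -> no constraint.
  x3: nu = 0, mu = 0 -> consistent with mu << nu.
  x4: nu = 3/4 > 0 -> no constraint.
  x5: nu = 1/3 > 0 -> no constraint.
No atom violates the condition. Therefore mu << nu.

yes


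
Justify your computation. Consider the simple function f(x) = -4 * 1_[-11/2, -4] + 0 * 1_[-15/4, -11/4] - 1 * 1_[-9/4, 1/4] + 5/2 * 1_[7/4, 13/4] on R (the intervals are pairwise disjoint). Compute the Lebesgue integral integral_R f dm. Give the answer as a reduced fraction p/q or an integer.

For a simple function f = sum_i c_i * 1_{A_i} with disjoint A_i,
  integral f dm = sum_i c_i * m(A_i).
Lengths of the A_i:
  m(A_1) = -4 - (-11/2) = 3/2.
  m(A_2) = -11/4 - (-15/4) = 1.
  m(A_3) = 1/4 - (-9/4) = 5/2.
  m(A_4) = 13/4 - 7/4 = 3/2.
Contributions c_i * m(A_i):
  (-4) * (3/2) = -6.
  (0) * (1) = 0.
  (-1) * (5/2) = -5/2.
  (5/2) * (3/2) = 15/4.
Total: -6 + 0 - 5/2 + 15/4 = -19/4.

-19/4


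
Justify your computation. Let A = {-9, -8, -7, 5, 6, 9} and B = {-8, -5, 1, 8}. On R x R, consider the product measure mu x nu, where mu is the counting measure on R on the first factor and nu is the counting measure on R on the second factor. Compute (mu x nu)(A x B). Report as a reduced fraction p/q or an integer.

For a measurable rectangle A x B, the product measure satisfies
  (mu x nu)(A x B) = mu(A) * nu(B).
  mu(A) = 6.
  nu(B) = 4.
  (mu x nu)(A x B) = 6 * 4 = 24.

24


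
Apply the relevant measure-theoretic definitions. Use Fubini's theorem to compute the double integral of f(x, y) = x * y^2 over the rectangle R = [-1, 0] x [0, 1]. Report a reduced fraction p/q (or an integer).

f(x, y) is a tensor product of a function of x and a function of y, and both factors are bounded continuous (hence Lebesgue integrable) on the rectangle, so Fubini's theorem applies:
  integral_R f d(m x m) = (integral_a1^b1 x dx) * (integral_a2^b2 y^2 dy).
Inner integral in x: integral_{-1}^{0} x dx = (0^2 - (-1)^2)/2
  = -1/2.
Inner integral in y: integral_{0}^{1} y^2 dy = (1^3 - 0^3)/3
  = 1/3.
Product: (-1/2) * (1/3) = -1/6.

-1/6


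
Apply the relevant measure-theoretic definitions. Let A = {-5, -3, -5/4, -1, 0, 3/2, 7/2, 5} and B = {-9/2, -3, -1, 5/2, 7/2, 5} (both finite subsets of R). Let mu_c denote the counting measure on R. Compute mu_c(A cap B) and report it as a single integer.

Counting measure on a finite set equals cardinality. mu_c(A cap B) = |A cap B| (elements appearing in both).
Enumerating the elements of A that also lie in B gives 4 element(s).
So mu_c(A cap B) = 4.

4


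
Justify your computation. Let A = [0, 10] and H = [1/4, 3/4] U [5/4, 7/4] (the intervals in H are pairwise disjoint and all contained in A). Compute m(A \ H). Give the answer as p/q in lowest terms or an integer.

The ambient interval has length m(A) = 10 - 0 = 10.
Since the holes are disjoint and sit inside A, by finite additivity
  m(H) = sum_i (b_i - a_i), and m(A \ H) = m(A) - m(H).
Computing the hole measures:
  m(H_1) = 3/4 - 1/4 = 1/2.
  m(H_2) = 7/4 - 5/4 = 1/2.
Summed: m(H) = 1/2 + 1/2 = 1.
So m(A \ H) = 10 - 1 = 9.

9


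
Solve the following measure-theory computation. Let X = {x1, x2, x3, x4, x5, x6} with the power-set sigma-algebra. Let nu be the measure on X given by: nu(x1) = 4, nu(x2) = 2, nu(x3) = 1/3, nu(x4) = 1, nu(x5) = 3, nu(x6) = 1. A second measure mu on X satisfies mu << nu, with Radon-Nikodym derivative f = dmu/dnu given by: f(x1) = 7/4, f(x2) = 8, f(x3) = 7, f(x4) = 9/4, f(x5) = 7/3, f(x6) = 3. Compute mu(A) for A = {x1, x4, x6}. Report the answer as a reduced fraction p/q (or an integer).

By the defining property of the Radon-Nikodym derivative, for every measurable set A,
  mu(A) = integral_A f dnu.
Since nu is a discrete measure concentrated on the atoms of X, the integral over A reduces to the sum
  mu(A) = sum_{x in A} f(x) * nu({x}).
Computing each term:
  x1: f(x1) * nu(x1) = 7/4 * 4 = 7.
  x4: f(x4) * nu(x4) = 9/4 * 1 = 9/4.
  x6: f(x6) * nu(x6) = 3 * 1 = 3.
Summing: mu(A) = 7 + 9/4 + 3 = 49/4.

49/4


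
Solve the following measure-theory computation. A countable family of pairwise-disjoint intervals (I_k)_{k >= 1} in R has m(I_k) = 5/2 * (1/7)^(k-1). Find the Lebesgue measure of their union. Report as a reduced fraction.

By countable additivity of the Lebesgue measure on pairwise disjoint measurable sets,
  m(union_{k >= 1} I_k) = sum_{k >= 1} m(I_k) = sum_{k >= 1} a * r^(k-1),
  with a = 5/2 and r = 1/7.
Since 0 < r = 1/7 < 1, the geometric series converges:
  sum_{k >= 1} a * r^(k-1) = a / (1 - r).
  = 5/2 / (1 - 1/7)
  = 5/2 / (6/7)
  = 35/12.

35/12


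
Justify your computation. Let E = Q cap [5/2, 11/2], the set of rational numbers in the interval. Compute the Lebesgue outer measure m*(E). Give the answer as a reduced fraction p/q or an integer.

Q cap [5/2, 11/2] is countable; list its elements as q_1, q_2, ... . Fix eps > 0 and cover the k-th point by an interval of length eps * 2^(-k). The cover has total length eps * sum_{k>=1} 2^(-k) = eps, so by definition of outer measure m*(Q cap [5/2, 11/2]) <= eps. Since eps was arbitrary and m* >= 0, the outer measure is 0.

0


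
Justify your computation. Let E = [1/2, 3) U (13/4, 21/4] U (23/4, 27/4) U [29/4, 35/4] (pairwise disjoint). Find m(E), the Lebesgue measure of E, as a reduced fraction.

For pairwise disjoint intervals, m(union_i I_i) = sum_i m(I_i),
and m is invariant under swapping open/closed endpoints (single points have measure 0).
So m(E) = sum_i (b_i - a_i).
  I_1 has length 3 - 1/2 = 5/2.
  I_2 has length 21/4 - 13/4 = 2.
  I_3 has length 27/4 - 23/4 = 1.
  I_4 has length 35/4 - 29/4 = 3/2.
Summing:
  m(E) = 5/2 + 2 + 1 + 3/2 = 7.

7


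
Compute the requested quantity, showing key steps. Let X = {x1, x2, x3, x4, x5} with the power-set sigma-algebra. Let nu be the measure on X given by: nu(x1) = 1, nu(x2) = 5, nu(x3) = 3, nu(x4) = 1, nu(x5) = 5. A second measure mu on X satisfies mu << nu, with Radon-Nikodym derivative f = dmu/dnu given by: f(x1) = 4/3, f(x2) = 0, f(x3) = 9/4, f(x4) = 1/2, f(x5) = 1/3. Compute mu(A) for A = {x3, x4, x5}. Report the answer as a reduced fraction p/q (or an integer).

By the defining property of the Radon-Nikodym derivative, for every measurable set A,
  mu(A) = integral_A f dnu.
Since nu is a discrete measure concentrated on the atoms of X, the integral over A reduces to the sum
  mu(A) = sum_{x in A} f(x) * nu({x}).
Computing each term:
  x3: f(x3) * nu(x3) = 9/4 * 3 = 27/4.
  x4: f(x4) * nu(x4) = 1/2 * 1 = 1/2.
  x5: f(x5) * nu(x5) = 1/3 * 5 = 5/3.
Summing: mu(A) = 27/4 + 1/2 + 5/3 = 107/12.

107/12


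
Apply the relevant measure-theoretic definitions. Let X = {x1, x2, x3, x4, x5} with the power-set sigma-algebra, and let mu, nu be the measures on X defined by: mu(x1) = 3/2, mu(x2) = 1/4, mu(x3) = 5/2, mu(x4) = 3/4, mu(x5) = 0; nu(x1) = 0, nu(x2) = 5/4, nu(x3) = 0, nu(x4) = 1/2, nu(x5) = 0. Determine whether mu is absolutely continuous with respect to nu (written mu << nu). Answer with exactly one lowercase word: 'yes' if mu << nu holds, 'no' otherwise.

mu << nu means: every nu-null measurable set is also mu-null; equivalently, for every atom x, if nu({x}) = 0 then mu({x}) = 0.
Checking each atom:
  x1: nu = 0, mu = 3/2 > 0 -> violates mu << nu.
  x2: nu = 5/4 > 0 -> no constraint.
  x3: nu = 0, mu = 5/2 > 0 -> violates mu << nu.
  x4: nu = 1/2 > 0 -> no constraint.
  x5: nu = 0, mu = 0 -> consistent with mu << nu.
The atom(s) x1, x3 violate the condition (nu = 0 but mu > 0). Therefore mu is NOT absolutely continuous w.r.t. nu.

no


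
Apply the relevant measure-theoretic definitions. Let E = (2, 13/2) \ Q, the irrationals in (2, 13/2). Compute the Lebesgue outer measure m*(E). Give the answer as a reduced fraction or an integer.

The interval I = (2, 13/2) has m(I) = 13/2 - 2 = 9/2 (endpoints are measure-zero, so open/closed/half-open agree). Write I = (I cap Q) u (I \ Q). The rationals in I are countable, so m*(I cap Q) = 0 (cover each rational by intervals whose total length is arbitrarily small). By countable subadditivity m*(I) <= m*(I cap Q) + m*(I \ Q), hence m*(I \ Q) >= m(I) = 9/2. The reverse inequality m*(I \ Q) <= m*(I) = 9/2 is trivial since (I \ Q) is a subset of I. Therefore m*(I \ Q) = 9/2.

9/2


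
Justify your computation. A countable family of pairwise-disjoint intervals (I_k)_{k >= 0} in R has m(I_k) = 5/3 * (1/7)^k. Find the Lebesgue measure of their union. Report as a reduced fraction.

By countable additivity of the Lebesgue measure on pairwise disjoint measurable sets,
  m(union_{k >= 0} I_k) = sum_{k >= 0} m(I_k) = sum_{k >= 0} a * r^k,
  with a = 5/3 and r = 1/7.
Since 0 < r = 1/7 < 1, the geometric series converges:
  sum_{k >= 0} a * r^k = a / (1 - r).
  = 5/3 / (1 - 1/7)
  = 5/3 / (6/7)
  = 35/18.

35/18


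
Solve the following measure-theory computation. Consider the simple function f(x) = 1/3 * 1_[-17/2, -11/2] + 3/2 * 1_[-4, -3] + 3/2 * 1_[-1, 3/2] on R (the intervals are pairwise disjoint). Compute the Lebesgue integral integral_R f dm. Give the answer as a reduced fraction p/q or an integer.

For a simple function f = sum_i c_i * 1_{A_i} with disjoint A_i,
  integral f dm = sum_i c_i * m(A_i).
Lengths of the A_i:
  m(A_1) = -11/2 - (-17/2) = 3.
  m(A_2) = -3 - (-4) = 1.
  m(A_3) = 3/2 - (-1) = 5/2.
Contributions c_i * m(A_i):
  (1/3) * (3) = 1.
  (3/2) * (1) = 3/2.
  (3/2) * (5/2) = 15/4.
Total: 1 + 3/2 + 15/4 = 25/4.

25/4


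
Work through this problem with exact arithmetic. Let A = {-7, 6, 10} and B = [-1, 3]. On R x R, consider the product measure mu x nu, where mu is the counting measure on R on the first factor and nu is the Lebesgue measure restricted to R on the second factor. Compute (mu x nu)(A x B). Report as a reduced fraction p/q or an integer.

For a measurable rectangle A x B, the product measure satisfies
  (mu x nu)(A x B) = mu(A) * nu(B).
  mu(A) = 3.
  nu(B) = 4.
  (mu x nu)(A x B) = 3 * 4 = 12.

12


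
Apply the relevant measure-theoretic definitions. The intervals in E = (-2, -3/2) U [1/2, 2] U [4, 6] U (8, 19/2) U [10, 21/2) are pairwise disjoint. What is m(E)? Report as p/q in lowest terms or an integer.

For pairwise disjoint intervals, m(union_i I_i) = sum_i m(I_i),
and m is invariant under swapping open/closed endpoints (single points have measure 0).
So m(E) = sum_i (b_i - a_i).
  I_1 has length -3/2 - (-2) = 1/2.
  I_2 has length 2 - 1/2 = 3/2.
  I_3 has length 6 - 4 = 2.
  I_4 has length 19/2 - 8 = 3/2.
  I_5 has length 21/2 - 10 = 1/2.
Summing:
  m(E) = 1/2 + 3/2 + 2 + 3/2 + 1/2 = 6.

6


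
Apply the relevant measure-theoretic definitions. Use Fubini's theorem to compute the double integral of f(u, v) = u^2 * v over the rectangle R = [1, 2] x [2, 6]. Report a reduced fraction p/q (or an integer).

f(u, v) is a tensor product of a function of u and a function of v, and both factors are bounded continuous (hence Lebesgue integrable) on the rectangle, so Fubini's theorem applies:
  integral_R f d(m x m) = (integral_a1^b1 u^2 du) * (integral_a2^b2 v dv).
Inner integral in u: integral_{1}^{2} u^2 du = (2^3 - 1^3)/3
  = 7/3.
Inner integral in v: integral_{2}^{6} v dv = (6^2 - 2^2)/2
  = 16.
Product: (7/3) * (16) = 112/3.

112/3


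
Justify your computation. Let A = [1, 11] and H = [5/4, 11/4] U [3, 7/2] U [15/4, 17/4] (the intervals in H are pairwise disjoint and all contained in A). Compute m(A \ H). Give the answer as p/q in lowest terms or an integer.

The ambient interval has length m(A) = 11 - 1 = 10.
Since the holes are disjoint and sit inside A, by finite additivity
  m(H) = sum_i (b_i - a_i), and m(A \ H) = m(A) - m(H).
Computing the hole measures:
  m(H_1) = 11/4 - 5/4 = 3/2.
  m(H_2) = 7/2 - 3 = 1/2.
  m(H_3) = 17/4 - 15/4 = 1/2.
Summed: m(H) = 3/2 + 1/2 + 1/2 = 5/2.
So m(A \ H) = 10 - 5/2 = 15/2.

15/2


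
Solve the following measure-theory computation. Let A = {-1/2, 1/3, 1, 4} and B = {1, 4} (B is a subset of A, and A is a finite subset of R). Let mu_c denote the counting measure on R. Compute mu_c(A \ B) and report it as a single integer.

Counting measure assigns mu_c(E) = |E| (number of elements) when E is finite. For B subset A, A \ B is the set of elements of A not in B, so |A \ B| = |A| - |B|.
|A| = 4, |B| = 2, so mu_c(A \ B) = 4 - 2 = 2.

2


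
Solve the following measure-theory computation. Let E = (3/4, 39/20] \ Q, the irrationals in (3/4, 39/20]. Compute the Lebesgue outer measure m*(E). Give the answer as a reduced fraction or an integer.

The interval I = (3/4, 39/20] has m(I) = 39/20 - 3/4 = 6/5 (endpoints are measure-zero, so open/closed/half-open agree). Write I = (I cap Q) u (I \ Q). The rationals in I are countable, so m*(I cap Q) = 0 (cover each rational by intervals whose total length is arbitrarily small). By countable subadditivity m*(I) <= m*(I cap Q) + m*(I \ Q), hence m*(I \ Q) >= m(I) = 6/5. The reverse inequality m*(I \ Q) <= m*(I) = 6/5 is trivial since (I \ Q) is a subset of I. Therefore m*(I \ Q) = 6/5.

6/5


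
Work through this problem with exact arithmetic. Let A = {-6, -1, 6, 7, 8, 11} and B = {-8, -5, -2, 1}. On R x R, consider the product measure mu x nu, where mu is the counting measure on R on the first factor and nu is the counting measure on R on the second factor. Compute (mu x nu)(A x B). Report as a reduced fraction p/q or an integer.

For a measurable rectangle A x B, the product measure satisfies
  (mu x nu)(A x B) = mu(A) * nu(B).
  mu(A) = 6.
  nu(B) = 4.
  (mu x nu)(A x B) = 6 * 4 = 24.

24


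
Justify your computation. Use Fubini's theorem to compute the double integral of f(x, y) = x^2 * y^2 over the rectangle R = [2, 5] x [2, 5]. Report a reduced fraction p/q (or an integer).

f(x, y) is a tensor product of a function of x and a function of y, and both factors are bounded continuous (hence Lebesgue integrable) on the rectangle, so Fubini's theorem applies:
  integral_R f d(m x m) = (integral_a1^b1 x^2 dx) * (integral_a2^b2 y^2 dy).
Inner integral in x: integral_{2}^{5} x^2 dx = (5^3 - 2^3)/3
  = 39.
Inner integral in y: integral_{2}^{5} y^2 dy = (5^3 - 2^3)/3
  = 39.
Product: (39) * (39) = 1521.

1521


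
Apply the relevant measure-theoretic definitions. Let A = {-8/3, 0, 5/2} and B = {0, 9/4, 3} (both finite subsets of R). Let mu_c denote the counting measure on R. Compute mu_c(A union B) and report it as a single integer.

Counting measure on a finite set equals cardinality. By inclusion-exclusion, |A union B| = |A| + |B| - |A cap B|.
|A| = 3, |B| = 3, |A cap B| = 1.
So mu_c(A union B) = 3 + 3 - 1 = 5.

5


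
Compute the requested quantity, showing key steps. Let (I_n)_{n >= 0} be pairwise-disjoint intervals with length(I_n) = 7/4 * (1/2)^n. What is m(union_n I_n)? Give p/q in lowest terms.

By countable additivity of the Lebesgue measure on pairwise disjoint measurable sets,
  m(union_{n >= 0} I_n) = sum_{n >= 0} m(I_n) = sum_{n >= 0} a * r^n,
  with a = 7/4 and r = 1/2.
Since 0 < r = 1/2 < 1, the geometric series converges:
  sum_{n >= 0} a * r^n = a / (1 - r).
  = 7/4 / (1 - 1/2)
  = 7/4 / (1/2)
  = 7/2.

7/2


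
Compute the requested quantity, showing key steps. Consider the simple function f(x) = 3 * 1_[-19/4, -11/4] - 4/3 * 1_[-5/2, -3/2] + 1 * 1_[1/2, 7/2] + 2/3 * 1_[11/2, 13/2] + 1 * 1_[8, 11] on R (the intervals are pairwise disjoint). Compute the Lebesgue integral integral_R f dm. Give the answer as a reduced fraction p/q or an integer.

For a simple function f = sum_i c_i * 1_{A_i} with disjoint A_i,
  integral f dm = sum_i c_i * m(A_i).
Lengths of the A_i:
  m(A_1) = -11/4 - (-19/4) = 2.
  m(A_2) = -3/2 - (-5/2) = 1.
  m(A_3) = 7/2 - 1/2 = 3.
  m(A_4) = 13/2 - 11/2 = 1.
  m(A_5) = 11 - 8 = 3.
Contributions c_i * m(A_i):
  (3) * (2) = 6.
  (-4/3) * (1) = -4/3.
  (1) * (3) = 3.
  (2/3) * (1) = 2/3.
  (1) * (3) = 3.
Total: 6 - 4/3 + 3 + 2/3 + 3 = 34/3.

34/3


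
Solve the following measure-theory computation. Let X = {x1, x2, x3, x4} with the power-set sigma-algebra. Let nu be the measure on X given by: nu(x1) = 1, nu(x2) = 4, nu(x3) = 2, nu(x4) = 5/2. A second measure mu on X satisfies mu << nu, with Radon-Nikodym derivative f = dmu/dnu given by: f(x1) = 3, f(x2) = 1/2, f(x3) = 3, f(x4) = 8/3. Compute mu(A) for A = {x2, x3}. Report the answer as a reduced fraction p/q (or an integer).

By the defining property of the Radon-Nikodym derivative, for every measurable set A,
  mu(A) = integral_A f dnu.
Since nu is a discrete measure concentrated on the atoms of X, the integral over A reduces to the sum
  mu(A) = sum_{x in A} f(x) * nu({x}).
Computing each term:
  x2: f(x2) * nu(x2) = 1/2 * 4 = 2.
  x3: f(x3) * nu(x3) = 3 * 2 = 6.
Summing: mu(A) = 2 + 6 = 8.

8


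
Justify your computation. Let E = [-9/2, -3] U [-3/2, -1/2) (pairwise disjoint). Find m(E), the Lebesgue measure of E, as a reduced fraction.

For pairwise disjoint intervals, m(union_i I_i) = sum_i m(I_i),
and m is invariant under swapping open/closed endpoints (single points have measure 0).
So m(E) = sum_i (b_i - a_i).
  I_1 has length -3 - (-9/2) = 3/2.
  I_2 has length -1/2 - (-3/2) = 1.
Summing:
  m(E) = 3/2 + 1 = 5/2.

5/2


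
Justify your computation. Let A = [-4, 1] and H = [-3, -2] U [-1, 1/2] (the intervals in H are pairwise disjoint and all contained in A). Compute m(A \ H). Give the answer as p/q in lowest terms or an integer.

The ambient interval has length m(A) = 1 - (-4) = 5.
Since the holes are disjoint and sit inside A, by finite additivity
  m(H) = sum_i (b_i - a_i), and m(A \ H) = m(A) - m(H).
Computing the hole measures:
  m(H_1) = -2 - (-3) = 1.
  m(H_2) = 1/2 - (-1) = 3/2.
Summed: m(H) = 1 + 3/2 = 5/2.
So m(A \ H) = 5 - 5/2 = 5/2.

5/2


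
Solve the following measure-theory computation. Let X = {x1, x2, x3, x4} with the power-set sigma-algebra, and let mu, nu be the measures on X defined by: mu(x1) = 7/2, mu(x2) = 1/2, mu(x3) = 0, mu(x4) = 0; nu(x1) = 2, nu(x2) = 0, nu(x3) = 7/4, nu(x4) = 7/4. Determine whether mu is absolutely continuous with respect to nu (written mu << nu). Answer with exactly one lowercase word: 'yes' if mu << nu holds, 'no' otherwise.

mu << nu means: every nu-null measurable set is also mu-null; equivalently, for every atom x, if nu({x}) = 0 then mu({x}) = 0.
Checking each atom:
  x1: nu = 2 > 0 -> no constraint.
  x2: nu = 0, mu = 1/2 > 0 -> violates mu << nu.
  x3: nu = 7/4 > 0 -> no constraint.
  x4: nu = 7/4 > 0 -> no constraint.
The atom(s) x2 violate the condition (nu = 0 but mu > 0). Therefore mu is NOT absolutely continuous w.r.t. nu.

no


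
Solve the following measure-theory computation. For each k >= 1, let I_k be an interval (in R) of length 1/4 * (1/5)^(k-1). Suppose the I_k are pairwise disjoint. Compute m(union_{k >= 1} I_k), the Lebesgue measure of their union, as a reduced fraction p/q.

By countable additivity of the Lebesgue measure on pairwise disjoint measurable sets,
  m(union_{k >= 1} I_k) = sum_{k >= 1} m(I_k) = sum_{k >= 1} a * r^(k-1),
  with a = 1/4 and r = 1/5.
Since 0 < r = 1/5 < 1, the geometric series converges:
  sum_{k >= 1} a * r^(k-1) = a / (1 - r).
  = 1/4 / (1 - 1/5)
  = 1/4 / (4/5)
  = 5/16.

5/16


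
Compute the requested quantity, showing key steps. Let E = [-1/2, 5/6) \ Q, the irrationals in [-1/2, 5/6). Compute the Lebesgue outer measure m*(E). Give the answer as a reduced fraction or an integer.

The interval I = [-1/2, 5/6) has m(I) = 5/6 - (-1/2) = 4/3 (endpoints are measure-zero, so open/closed/half-open agree). Write I = (I cap Q) u (I \ Q). The rationals in I are countable, so m*(I cap Q) = 0 (cover each rational by intervals whose total length is arbitrarily small). By countable subadditivity m*(I) <= m*(I cap Q) + m*(I \ Q), hence m*(I \ Q) >= m(I) = 4/3. The reverse inequality m*(I \ Q) <= m*(I) = 4/3 is trivial since (I \ Q) is a subset of I. Therefore m*(I \ Q) = 4/3.

4/3


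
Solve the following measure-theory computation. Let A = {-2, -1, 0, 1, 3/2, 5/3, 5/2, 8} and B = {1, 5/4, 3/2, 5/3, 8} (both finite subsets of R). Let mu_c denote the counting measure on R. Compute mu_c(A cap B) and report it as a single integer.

Counting measure on a finite set equals cardinality. mu_c(A cap B) = |A cap B| (elements appearing in both).
Enumerating the elements of A that also lie in B gives 4 element(s).
So mu_c(A cap B) = 4.

4


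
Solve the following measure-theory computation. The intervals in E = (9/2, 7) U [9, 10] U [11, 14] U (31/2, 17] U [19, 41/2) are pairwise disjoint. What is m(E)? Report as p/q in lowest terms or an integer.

For pairwise disjoint intervals, m(union_i I_i) = sum_i m(I_i),
and m is invariant under swapping open/closed endpoints (single points have measure 0).
So m(E) = sum_i (b_i - a_i).
  I_1 has length 7 - 9/2 = 5/2.
  I_2 has length 10 - 9 = 1.
  I_3 has length 14 - 11 = 3.
  I_4 has length 17 - 31/2 = 3/2.
  I_5 has length 41/2 - 19 = 3/2.
Summing:
  m(E) = 5/2 + 1 + 3 + 3/2 + 3/2 = 19/2.

19/2


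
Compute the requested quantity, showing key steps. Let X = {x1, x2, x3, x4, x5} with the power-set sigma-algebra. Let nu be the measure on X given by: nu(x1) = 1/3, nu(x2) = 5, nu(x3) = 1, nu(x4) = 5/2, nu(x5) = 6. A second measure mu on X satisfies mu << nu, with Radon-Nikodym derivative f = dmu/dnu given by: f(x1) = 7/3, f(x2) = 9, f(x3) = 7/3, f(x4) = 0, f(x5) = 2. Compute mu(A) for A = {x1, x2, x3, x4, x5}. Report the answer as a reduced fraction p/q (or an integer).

By the defining property of the Radon-Nikodym derivative, for every measurable set A,
  mu(A) = integral_A f dnu.
Since nu is a discrete measure concentrated on the atoms of X, the integral over A reduces to the sum
  mu(A) = sum_{x in A} f(x) * nu({x}).
Computing each term:
  x1: f(x1) * nu(x1) = 7/3 * 1/3 = 7/9.
  x2: f(x2) * nu(x2) = 9 * 5 = 45.
  x3: f(x3) * nu(x3) = 7/3 * 1 = 7/3.
  x4: f(x4) * nu(x4) = 0 * 5/2 = 0.
  x5: f(x5) * nu(x5) = 2 * 6 = 12.
Summing: mu(A) = 7/9 + 45 + 7/3 + 0 + 12 = 541/9.

541/9


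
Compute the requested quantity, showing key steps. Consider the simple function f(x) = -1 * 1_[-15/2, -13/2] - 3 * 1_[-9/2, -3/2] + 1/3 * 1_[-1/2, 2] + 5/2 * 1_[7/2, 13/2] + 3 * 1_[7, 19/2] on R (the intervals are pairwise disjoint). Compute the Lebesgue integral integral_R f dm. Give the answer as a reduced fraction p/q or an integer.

For a simple function f = sum_i c_i * 1_{A_i} with disjoint A_i,
  integral f dm = sum_i c_i * m(A_i).
Lengths of the A_i:
  m(A_1) = -13/2 - (-15/2) = 1.
  m(A_2) = -3/2 - (-9/2) = 3.
  m(A_3) = 2 - (-1/2) = 5/2.
  m(A_4) = 13/2 - 7/2 = 3.
  m(A_5) = 19/2 - 7 = 5/2.
Contributions c_i * m(A_i):
  (-1) * (1) = -1.
  (-3) * (3) = -9.
  (1/3) * (5/2) = 5/6.
  (5/2) * (3) = 15/2.
  (3) * (5/2) = 15/2.
Total: -1 - 9 + 5/6 + 15/2 + 15/2 = 35/6.

35/6


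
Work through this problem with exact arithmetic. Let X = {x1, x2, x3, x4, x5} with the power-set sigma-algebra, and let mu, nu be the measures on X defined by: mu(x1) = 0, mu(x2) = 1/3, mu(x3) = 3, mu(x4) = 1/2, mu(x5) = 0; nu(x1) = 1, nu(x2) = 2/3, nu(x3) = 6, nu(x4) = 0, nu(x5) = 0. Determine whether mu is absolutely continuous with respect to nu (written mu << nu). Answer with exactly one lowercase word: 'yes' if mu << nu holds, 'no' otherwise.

mu << nu means: every nu-null measurable set is also mu-null; equivalently, for every atom x, if nu({x}) = 0 then mu({x}) = 0.
Checking each atom:
  x1: nu = 1 > 0 -> no constraint.
  x2: nu = 2/3 > 0 -> no constraint.
  x3: nu = 6 > 0 -> no constraint.
  x4: nu = 0, mu = 1/2 > 0 -> violates mu << nu.
  x5: nu = 0, mu = 0 -> consistent with mu << nu.
The atom(s) x4 violate the condition (nu = 0 but mu > 0). Therefore mu is NOT absolutely continuous w.r.t. nu.

no


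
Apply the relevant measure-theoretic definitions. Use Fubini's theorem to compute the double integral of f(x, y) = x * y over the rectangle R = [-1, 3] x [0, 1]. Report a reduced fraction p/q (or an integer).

f(x, y) is a tensor product of a function of x and a function of y, and both factors are bounded continuous (hence Lebesgue integrable) on the rectangle, so Fubini's theorem applies:
  integral_R f d(m x m) = (integral_a1^b1 x dx) * (integral_a2^b2 y dy).
Inner integral in x: integral_{-1}^{3} x dx = (3^2 - (-1)^2)/2
  = 4.
Inner integral in y: integral_{0}^{1} y dy = (1^2 - 0^2)/2
  = 1/2.
Product: (4) * (1/2) = 2.

2


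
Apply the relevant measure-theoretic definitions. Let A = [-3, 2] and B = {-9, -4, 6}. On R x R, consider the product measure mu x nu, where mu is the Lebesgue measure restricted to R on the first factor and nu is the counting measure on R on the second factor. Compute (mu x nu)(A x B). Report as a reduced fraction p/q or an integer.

For a measurable rectangle A x B, the product measure satisfies
  (mu x nu)(A x B) = mu(A) * nu(B).
  mu(A) = 5.
  nu(B) = 3.
  (mu x nu)(A x B) = 5 * 3 = 15.

15


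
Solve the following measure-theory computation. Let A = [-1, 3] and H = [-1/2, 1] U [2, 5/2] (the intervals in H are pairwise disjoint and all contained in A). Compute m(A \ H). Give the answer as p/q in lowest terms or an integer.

The ambient interval has length m(A) = 3 - (-1) = 4.
Since the holes are disjoint and sit inside A, by finite additivity
  m(H) = sum_i (b_i - a_i), and m(A \ H) = m(A) - m(H).
Computing the hole measures:
  m(H_1) = 1 - (-1/2) = 3/2.
  m(H_2) = 5/2 - 2 = 1/2.
Summed: m(H) = 3/2 + 1/2 = 2.
So m(A \ H) = 4 - 2 = 2.

2


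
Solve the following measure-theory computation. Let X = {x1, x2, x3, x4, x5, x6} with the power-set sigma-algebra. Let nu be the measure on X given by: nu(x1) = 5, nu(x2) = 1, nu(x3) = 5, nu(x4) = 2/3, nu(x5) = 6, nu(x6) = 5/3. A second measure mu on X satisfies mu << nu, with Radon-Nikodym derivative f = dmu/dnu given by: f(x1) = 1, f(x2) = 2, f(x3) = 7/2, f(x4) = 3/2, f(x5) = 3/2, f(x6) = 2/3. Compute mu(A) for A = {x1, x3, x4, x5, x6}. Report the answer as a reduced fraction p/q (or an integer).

By the defining property of the Radon-Nikodym derivative, for every measurable set A,
  mu(A) = integral_A f dnu.
Since nu is a discrete measure concentrated on the atoms of X, the integral over A reduces to the sum
  mu(A) = sum_{x in A} f(x) * nu({x}).
Computing each term:
  x1: f(x1) * nu(x1) = 1 * 5 = 5.
  x3: f(x3) * nu(x3) = 7/2 * 5 = 35/2.
  x4: f(x4) * nu(x4) = 3/2 * 2/3 = 1.
  x5: f(x5) * nu(x5) = 3/2 * 6 = 9.
  x6: f(x6) * nu(x6) = 2/3 * 5/3 = 10/9.
Summing: mu(A) = 5 + 35/2 + 1 + 9 + 10/9 = 605/18.

605/18


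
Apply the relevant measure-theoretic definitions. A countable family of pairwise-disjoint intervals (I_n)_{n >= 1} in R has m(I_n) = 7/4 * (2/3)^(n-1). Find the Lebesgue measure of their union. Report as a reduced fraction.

By countable additivity of the Lebesgue measure on pairwise disjoint measurable sets,
  m(union_{n >= 1} I_n) = sum_{n >= 1} m(I_n) = sum_{n >= 1} a * r^(n-1),
  with a = 7/4 and r = 2/3.
Since 0 < r = 2/3 < 1, the geometric series converges:
  sum_{n >= 1} a * r^(n-1) = a / (1 - r).
  = 7/4 / (1 - 2/3)
  = 7/4 / (1/3)
  = 21/4.

21/4


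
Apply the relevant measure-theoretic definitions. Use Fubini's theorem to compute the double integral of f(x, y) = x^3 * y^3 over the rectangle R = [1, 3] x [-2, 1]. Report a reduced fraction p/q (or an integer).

f(x, y) is a tensor product of a function of x and a function of y, and both factors are bounded continuous (hence Lebesgue integrable) on the rectangle, so Fubini's theorem applies:
  integral_R f d(m x m) = (integral_a1^b1 x^3 dx) * (integral_a2^b2 y^3 dy).
Inner integral in x: integral_{1}^{3} x^3 dx = (3^4 - 1^4)/4
  = 20.
Inner integral in y: integral_{-2}^{1} y^3 dy = (1^4 - (-2)^4)/4
  = -15/4.
Product: (20) * (-15/4) = -75.

-75


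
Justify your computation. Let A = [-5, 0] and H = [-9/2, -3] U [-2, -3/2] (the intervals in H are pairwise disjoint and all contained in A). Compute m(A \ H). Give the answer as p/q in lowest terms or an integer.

The ambient interval has length m(A) = 0 - (-5) = 5.
Since the holes are disjoint and sit inside A, by finite additivity
  m(H) = sum_i (b_i - a_i), and m(A \ H) = m(A) - m(H).
Computing the hole measures:
  m(H_1) = -3 - (-9/2) = 3/2.
  m(H_2) = -3/2 - (-2) = 1/2.
Summed: m(H) = 3/2 + 1/2 = 2.
So m(A \ H) = 5 - 2 = 3.

3


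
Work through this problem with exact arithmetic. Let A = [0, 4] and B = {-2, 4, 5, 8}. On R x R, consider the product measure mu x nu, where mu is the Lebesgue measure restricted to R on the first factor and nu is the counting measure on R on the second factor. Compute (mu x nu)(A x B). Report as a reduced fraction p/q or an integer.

For a measurable rectangle A x B, the product measure satisfies
  (mu x nu)(A x B) = mu(A) * nu(B).
  mu(A) = 4.
  nu(B) = 4.
  (mu x nu)(A x B) = 4 * 4 = 16.

16


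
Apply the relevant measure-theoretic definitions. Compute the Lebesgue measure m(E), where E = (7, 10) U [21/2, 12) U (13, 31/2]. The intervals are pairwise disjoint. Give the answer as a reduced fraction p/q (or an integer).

For pairwise disjoint intervals, m(union_i I_i) = sum_i m(I_i),
and m is invariant under swapping open/closed endpoints (single points have measure 0).
So m(E) = sum_i (b_i - a_i).
  I_1 has length 10 - 7 = 3.
  I_2 has length 12 - 21/2 = 3/2.
  I_3 has length 31/2 - 13 = 5/2.
Summing:
  m(E) = 3 + 3/2 + 5/2 = 7.

7


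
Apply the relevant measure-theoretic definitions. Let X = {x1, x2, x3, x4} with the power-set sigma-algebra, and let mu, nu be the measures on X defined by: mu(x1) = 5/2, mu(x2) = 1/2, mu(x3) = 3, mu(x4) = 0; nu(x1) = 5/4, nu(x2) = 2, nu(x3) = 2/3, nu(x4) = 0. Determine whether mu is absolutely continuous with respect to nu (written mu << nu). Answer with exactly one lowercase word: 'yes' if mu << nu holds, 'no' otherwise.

mu << nu means: every nu-null measurable set is also mu-null; equivalently, for every atom x, if nu({x}) = 0 then mu({x}) = 0.
Checking each atom:
  x1: nu = 5/4 > 0 -> no constraint.
  x2: nu = 2 > 0 -> no constraint.
  x3: nu = 2/3 > 0 -> no constraint.
  x4: nu = 0, mu = 0 -> consistent with mu << nu.
No atom violates the condition. Therefore mu << nu.

yes


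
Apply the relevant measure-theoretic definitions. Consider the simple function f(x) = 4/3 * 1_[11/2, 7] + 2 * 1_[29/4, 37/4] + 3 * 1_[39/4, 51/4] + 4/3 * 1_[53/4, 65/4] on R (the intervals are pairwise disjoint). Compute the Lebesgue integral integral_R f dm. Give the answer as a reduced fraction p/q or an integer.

For a simple function f = sum_i c_i * 1_{A_i} with disjoint A_i,
  integral f dm = sum_i c_i * m(A_i).
Lengths of the A_i:
  m(A_1) = 7 - 11/2 = 3/2.
  m(A_2) = 37/4 - 29/4 = 2.
  m(A_3) = 51/4 - 39/4 = 3.
  m(A_4) = 65/4 - 53/4 = 3.
Contributions c_i * m(A_i):
  (4/3) * (3/2) = 2.
  (2) * (2) = 4.
  (3) * (3) = 9.
  (4/3) * (3) = 4.
Total: 2 + 4 + 9 + 4 = 19.

19
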